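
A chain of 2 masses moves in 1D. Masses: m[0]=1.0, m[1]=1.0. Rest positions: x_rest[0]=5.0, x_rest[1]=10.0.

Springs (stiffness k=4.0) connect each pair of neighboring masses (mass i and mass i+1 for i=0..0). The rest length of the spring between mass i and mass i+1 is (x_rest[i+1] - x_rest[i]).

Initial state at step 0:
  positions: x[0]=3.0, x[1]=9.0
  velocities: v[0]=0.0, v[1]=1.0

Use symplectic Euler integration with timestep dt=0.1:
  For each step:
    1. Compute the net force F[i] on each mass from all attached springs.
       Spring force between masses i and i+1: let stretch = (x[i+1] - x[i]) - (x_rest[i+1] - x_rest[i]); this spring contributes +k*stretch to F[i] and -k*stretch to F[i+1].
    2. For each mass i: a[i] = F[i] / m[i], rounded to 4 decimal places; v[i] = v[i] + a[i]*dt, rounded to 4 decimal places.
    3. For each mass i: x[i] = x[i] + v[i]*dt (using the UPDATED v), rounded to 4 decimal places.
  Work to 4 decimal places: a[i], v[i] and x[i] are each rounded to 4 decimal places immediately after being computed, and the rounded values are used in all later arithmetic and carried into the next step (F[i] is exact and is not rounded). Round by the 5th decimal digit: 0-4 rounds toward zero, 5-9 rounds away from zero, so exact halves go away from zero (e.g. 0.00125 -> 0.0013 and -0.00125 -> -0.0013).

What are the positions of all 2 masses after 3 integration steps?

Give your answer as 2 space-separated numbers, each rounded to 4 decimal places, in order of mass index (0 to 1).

Step 0: x=[3.0000 9.0000] v=[0.0000 1.0000]
Step 1: x=[3.0400 9.0600] v=[0.4000 0.6000]
Step 2: x=[3.1208 9.0792] v=[0.8080 0.1920]
Step 3: x=[3.2399 9.0601] v=[1.1914 -0.1914]

Answer: 3.2399 9.0601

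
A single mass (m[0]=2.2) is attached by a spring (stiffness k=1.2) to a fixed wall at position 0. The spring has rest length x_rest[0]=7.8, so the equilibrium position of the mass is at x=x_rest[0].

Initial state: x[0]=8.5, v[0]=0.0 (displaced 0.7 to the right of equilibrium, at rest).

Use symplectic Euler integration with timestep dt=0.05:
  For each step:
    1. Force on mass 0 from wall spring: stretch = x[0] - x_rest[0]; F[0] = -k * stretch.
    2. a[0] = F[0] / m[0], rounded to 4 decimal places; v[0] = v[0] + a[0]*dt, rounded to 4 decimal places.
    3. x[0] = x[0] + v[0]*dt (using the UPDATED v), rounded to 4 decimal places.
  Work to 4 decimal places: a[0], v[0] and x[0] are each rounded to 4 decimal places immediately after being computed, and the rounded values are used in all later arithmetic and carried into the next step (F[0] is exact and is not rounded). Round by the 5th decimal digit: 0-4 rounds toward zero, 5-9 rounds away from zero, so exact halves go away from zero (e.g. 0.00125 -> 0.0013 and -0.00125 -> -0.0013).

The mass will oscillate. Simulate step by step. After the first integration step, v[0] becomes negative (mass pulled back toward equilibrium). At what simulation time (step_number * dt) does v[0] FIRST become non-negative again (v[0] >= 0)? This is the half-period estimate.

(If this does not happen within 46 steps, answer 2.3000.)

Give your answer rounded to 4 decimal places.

Answer: 2.3000

Derivation:
Step 0: x=[8.5000] v=[0.0000]
Step 1: x=[8.4990] v=[-0.0191]
Step 2: x=[8.4971] v=[-0.0382]
Step 3: x=[8.4942] v=[-0.0572]
Step 4: x=[8.4904] v=[-0.0761]
Step 5: x=[8.4857] v=[-0.0949]
Step 6: x=[8.4800] v=[-0.1136]
Step 7: x=[8.4734] v=[-0.1321]
Step 8: x=[8.4659] v=[-0.1505]
Step 9: x=[8.4575] v=[-0.1687]
Step 10: x=[8.4482] v=[-0.1866]
Step 11: x=[8.4380] v=[-0.2043]
Step 12: x=[8.4269] v=[-0.2217]
Step 13: x=[8.4150] v=[-0.2388]
Step 14: x=[8.4022] v=[-0.2556]
Step 15: x=[8.3886] v=[-0.2720]
Step 16: x=[8.3742] v=[-0.2881]
Step 17: x=[8.3590] v=[-0.3038]
Step 18: x=[8.3431] v=[-0.3190]
Step 19: x=[8.3264] v=[-0.3338]
Step 20: x=[8.3090] v=[-0.3482]
Step 21: x=[8.2909] v=[-0.3621]
Step 22: x=[8.2721] v=[-0.3755]
Step 23: x=[8.2527] v=[-0.3884]
Step 24: x=[8.2327] v=[-0.4007]
Step 25: x=[8.2121] v=[-0.4125]
Step 26: x=[8.1909] v=[-0.4237]
Step 27: x=[8.1692] v=[-0.4344]
Step 28: x=[8.1470] v=[-0.4445]
Step 29: x=[8.1243] v=[-0.4540]
Step 30: x=[8.1012] v=[-0.4628]
Step 31: x=[8.0777] v=[-0.4710]
Step 32: x=[8.0538] v=[-0.4786]
Step 33: x=[8.0295] v=[-0.4855]
Step 34: x=[8.0049] v=[-0.4918]
Step 35: x=[7.9800] v=[-0.4974]
Step 36: x=[7.9549] v=[-0.5023]
Step 37: x=[7.9296] v=[-0.5065]
Step 38: x=[7.9041] v=[-0.5100]
Step 39: x=[7.8785] v=[-0.5128]
Step 40: x=[7.8528] v=[-0.5149]
Step 41: x=[7.8270] v=[-0.5163]
Step 42: x=[7.8012] v=[-0.5170]
Step 43: x=[7.7754] v=[-0.5170]
Step 44: x=[7.7496] v=[-0.5163]
Step 45: x=[7.7239] v=[-0.5149]
Step 46: x=[7.6983] v=[-0.5128]
v[0] did not become non-negative within 46 steps; using fallback time=2.3000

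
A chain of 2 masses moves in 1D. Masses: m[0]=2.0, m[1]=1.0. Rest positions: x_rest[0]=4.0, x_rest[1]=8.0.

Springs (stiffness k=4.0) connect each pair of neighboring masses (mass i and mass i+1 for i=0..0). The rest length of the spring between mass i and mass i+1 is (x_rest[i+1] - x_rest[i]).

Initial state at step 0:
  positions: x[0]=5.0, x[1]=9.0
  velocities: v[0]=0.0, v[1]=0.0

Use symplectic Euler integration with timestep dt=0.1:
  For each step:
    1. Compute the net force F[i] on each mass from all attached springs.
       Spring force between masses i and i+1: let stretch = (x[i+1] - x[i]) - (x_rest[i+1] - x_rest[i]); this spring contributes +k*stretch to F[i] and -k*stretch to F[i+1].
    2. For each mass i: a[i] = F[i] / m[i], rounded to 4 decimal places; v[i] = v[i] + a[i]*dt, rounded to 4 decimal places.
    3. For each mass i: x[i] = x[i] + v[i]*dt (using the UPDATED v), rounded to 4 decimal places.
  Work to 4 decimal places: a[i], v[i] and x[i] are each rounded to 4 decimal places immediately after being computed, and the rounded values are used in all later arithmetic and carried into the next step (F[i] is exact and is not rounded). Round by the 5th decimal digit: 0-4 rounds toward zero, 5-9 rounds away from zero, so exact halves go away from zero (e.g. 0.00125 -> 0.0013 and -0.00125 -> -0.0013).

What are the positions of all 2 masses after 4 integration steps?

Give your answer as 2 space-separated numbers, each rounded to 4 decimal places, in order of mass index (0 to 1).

Answer: 5.0000 9.0000

Derivation:
Step 0: x=[5.0000 9.0000] v=[0.0000 0.0000]
Step 1: x=[5.0000 9.0000] v=[0.0000 0.0000]
Step 2: x=[5.0000 9.0000] v=[0.0000 0.0000]
Step 3: x=[5.0000 9.0000] v=[0.0000 0.0000]
Step 4: x=[5.0000 9.0000] v=[0.0000 0.0000]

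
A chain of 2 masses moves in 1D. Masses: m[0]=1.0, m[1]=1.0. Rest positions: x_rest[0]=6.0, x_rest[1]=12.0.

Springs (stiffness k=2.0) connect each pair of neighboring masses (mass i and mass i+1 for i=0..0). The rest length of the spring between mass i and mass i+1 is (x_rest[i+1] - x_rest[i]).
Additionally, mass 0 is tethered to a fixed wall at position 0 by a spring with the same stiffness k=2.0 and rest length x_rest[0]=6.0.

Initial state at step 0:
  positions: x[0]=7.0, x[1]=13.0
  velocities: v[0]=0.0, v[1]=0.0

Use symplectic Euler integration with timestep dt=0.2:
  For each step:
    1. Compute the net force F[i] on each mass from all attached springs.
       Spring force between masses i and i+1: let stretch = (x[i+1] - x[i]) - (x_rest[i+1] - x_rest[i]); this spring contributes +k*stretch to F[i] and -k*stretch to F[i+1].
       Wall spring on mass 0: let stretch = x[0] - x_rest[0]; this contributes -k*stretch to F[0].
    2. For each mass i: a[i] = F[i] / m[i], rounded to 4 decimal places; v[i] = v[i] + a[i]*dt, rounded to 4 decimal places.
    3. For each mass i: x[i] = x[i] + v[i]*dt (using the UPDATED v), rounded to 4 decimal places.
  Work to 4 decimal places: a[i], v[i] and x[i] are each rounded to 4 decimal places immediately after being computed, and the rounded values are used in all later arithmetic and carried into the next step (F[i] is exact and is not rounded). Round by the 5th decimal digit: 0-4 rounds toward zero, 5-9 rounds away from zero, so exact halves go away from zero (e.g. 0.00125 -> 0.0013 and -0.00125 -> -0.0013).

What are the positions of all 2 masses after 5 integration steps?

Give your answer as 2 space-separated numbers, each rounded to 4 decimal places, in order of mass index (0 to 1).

Answer: 6.1810 12.8161

Derivation:
Step 0: x=[7.0000 13.0000] v=[0.0000 0.0000]
Step 1: x=[6.9200 13.0000] v=[-0.4000 0.0000]
Step 2: x=[6.7728 12.9936] v=[-0.7360 -0.0320]
Step 3: x=[6.5814 12.9695] v=[-0.9568 -0.1203]
Step 4: x=[6.3746 12.9144] v=[-1.0341 -0.2755]
Step 5: x=[6.1810 12.8161] v=[-0.9680 -0.4914]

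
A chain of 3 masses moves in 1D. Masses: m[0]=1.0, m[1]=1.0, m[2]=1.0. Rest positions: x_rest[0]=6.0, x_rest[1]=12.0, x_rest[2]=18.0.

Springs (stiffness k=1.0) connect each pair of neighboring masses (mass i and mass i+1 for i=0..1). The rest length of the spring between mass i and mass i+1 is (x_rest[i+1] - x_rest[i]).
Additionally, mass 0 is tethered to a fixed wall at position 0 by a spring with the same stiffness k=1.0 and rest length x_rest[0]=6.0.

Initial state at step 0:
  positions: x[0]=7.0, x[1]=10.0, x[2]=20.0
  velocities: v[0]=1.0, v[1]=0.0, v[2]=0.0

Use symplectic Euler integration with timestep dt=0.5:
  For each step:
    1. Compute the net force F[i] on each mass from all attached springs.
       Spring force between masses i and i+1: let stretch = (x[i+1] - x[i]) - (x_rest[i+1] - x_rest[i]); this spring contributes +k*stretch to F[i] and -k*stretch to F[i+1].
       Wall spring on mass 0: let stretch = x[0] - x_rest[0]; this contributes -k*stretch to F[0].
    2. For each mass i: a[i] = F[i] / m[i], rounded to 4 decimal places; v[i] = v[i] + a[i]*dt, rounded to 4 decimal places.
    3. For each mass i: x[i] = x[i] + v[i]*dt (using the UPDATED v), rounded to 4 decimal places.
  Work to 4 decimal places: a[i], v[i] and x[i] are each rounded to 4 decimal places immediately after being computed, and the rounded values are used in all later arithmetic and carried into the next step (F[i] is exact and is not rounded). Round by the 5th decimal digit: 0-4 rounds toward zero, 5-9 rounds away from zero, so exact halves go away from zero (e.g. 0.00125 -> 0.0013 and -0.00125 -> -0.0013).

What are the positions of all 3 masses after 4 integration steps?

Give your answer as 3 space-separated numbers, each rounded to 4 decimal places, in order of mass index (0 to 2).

Answer: 6.3829 14.2618 17.2539

Derivation:
Step 0: x=[7.0000 10.0000 20.0000] v=[1.0000 0.0000 0.0000]
Step 1: x=[6.5000 11.7500 19.0000] v=[-1.0000 3.5000 -2.0000]
Step 2: x=[5.6875 14.0000 17.6875] v=[-1.6250 4.5000 -2.6250]
Step 3: x=[5.5313 15.0938 16.9531] v=[-0.3125 2.1875 -1.4688]
Step 4: x=[6.3829 14.2618 17.2539] v=[1.7031 -1.6641 0.6016]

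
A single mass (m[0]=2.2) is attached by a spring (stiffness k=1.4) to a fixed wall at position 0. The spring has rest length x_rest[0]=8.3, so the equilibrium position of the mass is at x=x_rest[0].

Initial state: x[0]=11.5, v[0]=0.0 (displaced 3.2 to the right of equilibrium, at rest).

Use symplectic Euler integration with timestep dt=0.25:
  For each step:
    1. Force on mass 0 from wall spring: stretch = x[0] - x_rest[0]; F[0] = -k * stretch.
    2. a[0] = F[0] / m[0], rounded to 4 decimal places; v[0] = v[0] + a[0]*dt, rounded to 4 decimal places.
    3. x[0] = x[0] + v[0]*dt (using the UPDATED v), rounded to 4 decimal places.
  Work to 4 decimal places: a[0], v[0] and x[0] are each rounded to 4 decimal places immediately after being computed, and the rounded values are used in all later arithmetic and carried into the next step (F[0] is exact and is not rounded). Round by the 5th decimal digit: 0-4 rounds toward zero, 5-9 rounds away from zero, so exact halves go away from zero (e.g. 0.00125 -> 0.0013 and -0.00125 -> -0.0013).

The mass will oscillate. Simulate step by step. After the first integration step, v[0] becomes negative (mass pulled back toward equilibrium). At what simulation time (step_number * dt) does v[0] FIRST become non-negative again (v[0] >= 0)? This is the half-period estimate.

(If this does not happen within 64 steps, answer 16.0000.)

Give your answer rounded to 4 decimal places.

Answer: 4.0000

Derivation:
Step 0: x=[11.5000] v=[0.0000]
Step 1: x=[11.3727] v=[-0.5091]
Step 2: x=[11.1232] v=[-0.9980]
Step 3: x=[10.7614] v=[-1.4472]
Step 4: x=[10.3017] v=[-1.8388]
Step 5: x=[9.7624] v=[-2.1573]
Step 6: x=[9.1649] v=[-2.3900]
Step 7: x=[8.5330] v=[-2.5276]
Step 8: x=[7.8918] v=[-2.5647]
Step 9: x=[7.2669] v=[-2.4998]
Step 10: x=[6.6830] v=[-2.3355]
Step 11: x=[6.1634] v=[-2.0783]
Step 12: x=[5.7288] v=[-1.7384]
Step 13: x=[5.3965] v=[-1.3294]
Step 14: x=[5.1796] v=[-0.8675]
Step 15: x=[5.0868] v=[-0.3711]
Step 16: x=[5.1218] v=[0.1401]
First v>=0 after going negative at step 16, time=4.0000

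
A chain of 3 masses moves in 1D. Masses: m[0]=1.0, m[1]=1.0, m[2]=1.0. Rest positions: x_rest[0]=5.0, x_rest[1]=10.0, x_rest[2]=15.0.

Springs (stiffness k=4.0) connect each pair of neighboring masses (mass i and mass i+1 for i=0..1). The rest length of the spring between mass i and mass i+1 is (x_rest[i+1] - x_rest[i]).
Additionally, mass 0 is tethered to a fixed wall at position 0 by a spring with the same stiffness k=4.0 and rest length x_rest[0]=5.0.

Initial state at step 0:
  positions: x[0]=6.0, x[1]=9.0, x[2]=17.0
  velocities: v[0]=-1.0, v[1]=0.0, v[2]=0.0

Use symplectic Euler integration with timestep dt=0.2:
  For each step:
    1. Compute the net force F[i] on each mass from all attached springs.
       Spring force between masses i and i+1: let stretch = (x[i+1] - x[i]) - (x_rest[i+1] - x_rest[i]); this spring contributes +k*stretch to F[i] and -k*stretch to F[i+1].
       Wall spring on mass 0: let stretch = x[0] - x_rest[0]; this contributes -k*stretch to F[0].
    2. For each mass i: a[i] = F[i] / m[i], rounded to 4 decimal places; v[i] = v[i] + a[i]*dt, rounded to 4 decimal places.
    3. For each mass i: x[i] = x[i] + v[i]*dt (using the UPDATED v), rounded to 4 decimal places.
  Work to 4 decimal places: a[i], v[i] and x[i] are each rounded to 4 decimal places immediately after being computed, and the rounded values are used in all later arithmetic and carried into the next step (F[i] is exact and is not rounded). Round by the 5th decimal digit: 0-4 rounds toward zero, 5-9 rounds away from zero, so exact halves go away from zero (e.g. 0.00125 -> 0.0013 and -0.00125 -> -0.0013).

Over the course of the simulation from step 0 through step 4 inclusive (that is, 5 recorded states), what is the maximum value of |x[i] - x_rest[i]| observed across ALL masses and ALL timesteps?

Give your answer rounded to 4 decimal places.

Step 0: x=[6.0000 9.0000 17.0000] v=[-1.0000 0.0000 0.0000]
Step 1: x=[5.3200 9.8000 16.5200] v=[-3.4000 4.0000 -2.4000]
Step 2: x=[4.5056 10.9584 15.7648] v=[-4.0720 5.7920 -3.7760]
Step 3: x=[4.0028 11.8534 15.0406] v=[-2.5142 4.4749 -3.6211]
Step 4: x=[4.1156 12.0022 14.6064] v=[0.5640 0.7442 -2.1709]
Max displacement = 2.0022

Answer: 2.0022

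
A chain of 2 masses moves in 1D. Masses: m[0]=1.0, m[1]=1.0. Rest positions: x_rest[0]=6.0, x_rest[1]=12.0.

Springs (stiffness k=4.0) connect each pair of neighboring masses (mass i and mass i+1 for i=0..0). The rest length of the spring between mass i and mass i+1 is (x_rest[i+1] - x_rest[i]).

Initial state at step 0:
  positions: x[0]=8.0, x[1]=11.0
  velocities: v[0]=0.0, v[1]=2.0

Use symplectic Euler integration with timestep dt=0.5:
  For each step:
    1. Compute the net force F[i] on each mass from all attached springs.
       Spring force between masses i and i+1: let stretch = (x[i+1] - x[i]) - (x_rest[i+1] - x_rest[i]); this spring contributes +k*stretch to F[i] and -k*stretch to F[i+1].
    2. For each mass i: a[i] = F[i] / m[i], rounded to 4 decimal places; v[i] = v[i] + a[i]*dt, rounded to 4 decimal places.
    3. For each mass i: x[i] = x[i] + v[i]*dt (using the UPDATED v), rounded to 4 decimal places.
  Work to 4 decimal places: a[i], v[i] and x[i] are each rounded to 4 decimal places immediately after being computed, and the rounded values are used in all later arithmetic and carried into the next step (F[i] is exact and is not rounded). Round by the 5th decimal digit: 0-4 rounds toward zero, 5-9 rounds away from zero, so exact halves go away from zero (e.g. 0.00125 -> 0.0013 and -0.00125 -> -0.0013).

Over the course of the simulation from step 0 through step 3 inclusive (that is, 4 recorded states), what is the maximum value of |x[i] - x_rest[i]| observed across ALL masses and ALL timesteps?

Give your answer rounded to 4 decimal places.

Answer: 4.0000

Derivation:
Step 0: x=[8.0000 11.0000] v=[0.0000 2.0000]
Step 1: x=[5.0000 15.0000] v=[-6.0000 8.0000]
Step 2: x=[6.0000 15.0000] v=[2.0000 0.0000]
Step 3: x=[10.0000 12.0000] v=[8.0000 -6.0000]
Max displacement = 4.0000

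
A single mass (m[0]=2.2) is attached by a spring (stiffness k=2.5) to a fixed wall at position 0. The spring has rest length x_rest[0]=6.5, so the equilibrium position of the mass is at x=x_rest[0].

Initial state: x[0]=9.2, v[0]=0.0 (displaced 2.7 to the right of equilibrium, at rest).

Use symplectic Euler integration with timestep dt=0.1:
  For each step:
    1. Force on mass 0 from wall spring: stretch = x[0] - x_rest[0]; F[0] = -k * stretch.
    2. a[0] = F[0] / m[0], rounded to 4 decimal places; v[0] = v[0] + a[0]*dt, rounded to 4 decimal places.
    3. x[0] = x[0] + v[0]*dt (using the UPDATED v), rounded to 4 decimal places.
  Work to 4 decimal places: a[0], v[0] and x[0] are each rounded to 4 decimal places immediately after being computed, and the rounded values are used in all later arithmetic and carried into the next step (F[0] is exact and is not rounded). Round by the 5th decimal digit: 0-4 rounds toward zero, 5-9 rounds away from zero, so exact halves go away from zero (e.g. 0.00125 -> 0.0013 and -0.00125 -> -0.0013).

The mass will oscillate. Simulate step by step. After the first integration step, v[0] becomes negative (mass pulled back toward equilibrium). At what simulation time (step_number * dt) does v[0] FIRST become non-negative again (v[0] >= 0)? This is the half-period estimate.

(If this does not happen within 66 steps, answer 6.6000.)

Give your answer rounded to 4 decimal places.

Step 0: x=[9.2000] v=[0.0000]
Step 1: x=[9.1693] v=[-0.3068]
Step 2: x=[9.1083] v=[-0.6101]
Step 3: x=[9.0177] v=[-0.9065]
Step 4: x=[8.8984] v=[-1.1926]
Step 5: x=[8.7519] v=[-1.4652]
Step 6: x=[8.5798] v=[-1.7211]
Step 7: x=[8.3841] v=[-1.9574]
Step 8: x=[8.1670] v=[-2.1715]
Step 9: x=[7.9309] v=[-2.3609]
Step 10: x=[7.6786] v=[-2.5235]
Step 11: x=[7.4129] v=[-2.6574]
Step 12: x=[7.1368] v=[-2.7611]
Step 13: x=[6.8535] v=[-2.8335]
Step 14: x=[6.5661] v=[-2.8737]
Step 15: x=[6.2780] v=[-2.8812]
Step 16: x=[5.9924] v=[-2.8560]
Step 17: x=[5.7126] v=[-2.7983]
Step 18: x=[5.4417] v=[-2.7088]
Step 19: x=[5.1829] v=[-2.5885]
Step 20: x=[4.9390] v=[-2.4388]
Step 21: x=[4.7129] v=[-2.2614]
Step 22: x=[4.5071] v=[-2.0583]
Step 23: x=[4.3239] v=[-1.8318]
Step 24: x=[4.1655] v=[-1.5845]
Step 25: x=[4.0336] v=[-1.3192]
Step 26: x=[3.9297] v=[-1.0389]
Step 27: x=[3.8550] v=[-0.7468]
Step 28: x=[3.8104] v=[-0.4462]
Step 29: x=[3.7963] v=[-0.1406]
Step 30: x=[3.8130] v=[0.1666]
First v>=0 after going negative at step 30, time=3.0000

Answer: 3.0000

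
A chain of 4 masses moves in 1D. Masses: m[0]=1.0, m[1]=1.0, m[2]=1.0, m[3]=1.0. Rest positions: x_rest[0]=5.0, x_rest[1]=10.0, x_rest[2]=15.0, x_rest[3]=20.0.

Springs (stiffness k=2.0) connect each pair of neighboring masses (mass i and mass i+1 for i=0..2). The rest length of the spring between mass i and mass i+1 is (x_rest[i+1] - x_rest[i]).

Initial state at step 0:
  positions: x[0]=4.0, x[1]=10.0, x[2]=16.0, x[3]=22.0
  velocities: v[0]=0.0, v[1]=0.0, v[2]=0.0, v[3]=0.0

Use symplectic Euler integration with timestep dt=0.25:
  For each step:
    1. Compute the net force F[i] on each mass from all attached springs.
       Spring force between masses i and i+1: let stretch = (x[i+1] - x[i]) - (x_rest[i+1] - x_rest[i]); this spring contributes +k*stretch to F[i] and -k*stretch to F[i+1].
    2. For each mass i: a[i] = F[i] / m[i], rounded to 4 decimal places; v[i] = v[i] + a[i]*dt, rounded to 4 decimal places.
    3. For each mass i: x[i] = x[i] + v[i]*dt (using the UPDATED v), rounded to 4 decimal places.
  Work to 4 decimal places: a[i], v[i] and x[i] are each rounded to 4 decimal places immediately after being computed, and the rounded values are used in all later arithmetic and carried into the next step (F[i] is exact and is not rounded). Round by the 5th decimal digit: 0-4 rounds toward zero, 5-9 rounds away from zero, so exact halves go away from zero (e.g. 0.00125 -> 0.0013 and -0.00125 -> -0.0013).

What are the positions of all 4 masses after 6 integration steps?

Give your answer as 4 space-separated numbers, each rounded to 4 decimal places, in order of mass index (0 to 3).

Answer: 5.7999 10.5759 15.4242 20.2001

Derivation:
Step 0: x=[4.0000 10.0000 16.0000 22.0000] v=[0.0000 0.0000 0.0000 0.0000]
Step 1: x=[4.1250 10.0000 16.0000 21.8750] v=[0.5000 0.0000 0.0000 -0.5000]
Step 2: x=[4.3594 10.0156 15.9844 21.6406] v=[0.9375 0.0625 -0.0625 -0.9375]
Step 3: x=[4.6758 10.0703 15.9297 21.3242] v=[1.2656 0.2188 -0.2188 -1.2656]
Step 4: x=[5.0415 10.1831 15.8169 20.9585] v=[1.4629 0.4513 -0.4513 -1.4629]
Step 5: x=[5.4249 10.3575 15.6426 20.5751] v=[1.5337 0.6974 -0.6974 -1.5337]
Step 6: x=[5.7999 10.5759 15.4242 20.2001] v=[1.5000 0.8737 -0.8737 -1.5000]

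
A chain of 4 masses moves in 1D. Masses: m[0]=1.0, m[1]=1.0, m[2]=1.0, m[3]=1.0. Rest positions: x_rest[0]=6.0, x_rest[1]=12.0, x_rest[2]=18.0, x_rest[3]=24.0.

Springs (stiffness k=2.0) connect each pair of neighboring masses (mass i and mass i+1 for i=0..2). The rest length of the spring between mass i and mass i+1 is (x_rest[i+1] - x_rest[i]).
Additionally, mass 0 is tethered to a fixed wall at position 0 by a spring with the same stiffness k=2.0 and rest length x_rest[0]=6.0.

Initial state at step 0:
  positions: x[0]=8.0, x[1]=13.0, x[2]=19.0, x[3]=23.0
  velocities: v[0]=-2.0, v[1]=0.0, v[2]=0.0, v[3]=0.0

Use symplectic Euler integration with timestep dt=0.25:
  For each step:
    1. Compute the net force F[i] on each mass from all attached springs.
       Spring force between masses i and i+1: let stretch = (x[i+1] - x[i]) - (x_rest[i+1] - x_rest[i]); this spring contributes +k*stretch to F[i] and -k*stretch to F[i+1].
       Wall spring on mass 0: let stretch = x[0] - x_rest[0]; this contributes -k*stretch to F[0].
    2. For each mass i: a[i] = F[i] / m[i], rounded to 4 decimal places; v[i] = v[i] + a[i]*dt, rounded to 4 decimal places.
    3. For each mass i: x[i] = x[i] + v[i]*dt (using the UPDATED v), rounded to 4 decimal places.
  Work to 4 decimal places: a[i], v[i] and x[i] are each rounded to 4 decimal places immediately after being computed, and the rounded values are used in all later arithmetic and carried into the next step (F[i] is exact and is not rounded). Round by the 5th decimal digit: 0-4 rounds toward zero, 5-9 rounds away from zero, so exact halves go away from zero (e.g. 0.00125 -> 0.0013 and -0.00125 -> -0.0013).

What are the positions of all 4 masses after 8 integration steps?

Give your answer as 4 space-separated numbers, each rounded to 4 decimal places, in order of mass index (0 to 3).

Answer: 5.3263 9.4449 18.1278 25.2281

Derivation:
Step 0: x=[8.0000 13.0000 19.0000 23.0000] v=[-2.0000 0.0000 0.0000 0.0000]
Step 1: x=[7.1250 13.1250 18.7500 23.2500] v=[-3.5000 0.5000 -1.0000 1.0000]
Step 2: x=[6.1094 13.2031 18.3594 23.6875] v=[-4.0625 0.3125 -1.5625 1.7500]
Step 3: x=[5.2168 13.0391 17.9903 24.2090] v=[-3.5704 -0.6562 -1.4766 2.0860]
Step 4: x=[4.6499 12.5162 17.7796 24.7032] v=[-2.2677 -2.0918 -0.8429 1.9767]
Step 5: x=[4.4850 11.6679 17.7764 25.0819] v=[-0.6595 -3.3933 -0.0128 1.5149]
Step 6: x=[4.6574 10.6853 17.9228 25.2975] v=[0.6895 -3.9305 0.5857 0.8622]
Step 7: x=[5.0011 9.8539 18.0864 25.3412] v=[1.3748 -3.3257 0.6543 0.1749]
Step 8: x=[5.3263 9.4449 18.1278 25.2281] v=[1.3007 -1.6359 0.1655 -0.4525]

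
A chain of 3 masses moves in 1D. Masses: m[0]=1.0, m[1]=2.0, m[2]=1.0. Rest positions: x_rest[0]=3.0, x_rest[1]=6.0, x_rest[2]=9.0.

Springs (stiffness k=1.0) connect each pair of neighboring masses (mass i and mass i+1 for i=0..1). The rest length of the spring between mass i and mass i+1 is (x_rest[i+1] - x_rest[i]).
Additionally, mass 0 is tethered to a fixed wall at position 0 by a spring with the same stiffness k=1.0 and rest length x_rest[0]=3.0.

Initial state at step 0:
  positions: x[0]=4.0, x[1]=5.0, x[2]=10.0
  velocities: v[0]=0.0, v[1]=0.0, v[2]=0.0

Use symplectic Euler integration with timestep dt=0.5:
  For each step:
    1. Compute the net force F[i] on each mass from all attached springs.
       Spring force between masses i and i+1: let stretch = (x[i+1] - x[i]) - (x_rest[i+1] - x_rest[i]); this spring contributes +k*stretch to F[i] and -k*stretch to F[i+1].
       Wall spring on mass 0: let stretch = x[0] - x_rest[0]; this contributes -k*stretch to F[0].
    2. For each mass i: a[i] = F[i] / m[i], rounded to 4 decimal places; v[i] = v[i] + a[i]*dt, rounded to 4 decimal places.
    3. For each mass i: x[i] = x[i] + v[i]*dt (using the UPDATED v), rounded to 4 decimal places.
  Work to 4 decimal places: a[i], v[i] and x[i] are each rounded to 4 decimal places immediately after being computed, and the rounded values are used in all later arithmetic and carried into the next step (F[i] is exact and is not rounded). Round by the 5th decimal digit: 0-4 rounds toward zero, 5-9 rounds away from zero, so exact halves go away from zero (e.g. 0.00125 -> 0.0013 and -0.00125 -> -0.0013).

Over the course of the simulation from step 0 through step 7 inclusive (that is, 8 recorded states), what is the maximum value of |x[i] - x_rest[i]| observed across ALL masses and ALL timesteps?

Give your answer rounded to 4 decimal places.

Answer: 1.6340

Derivation:
Step 0: x=[4.0000 5.0000 10.0000] v=[0.0000 0.0000 0.0000]
Step 1: x=[3.2500 5.5000 9.5000] v=[-1.5000 1.0000 -1.0000]
Step 2: x=[2.2500 6.2188 8.7500] v=[-2.0000 1.4375 -1.5000]
Step 3: x=[1.6797 6.7579 8.1172] v=[-1.1406 1.0781 -1.2656]
Step 4: x=[1.9591 6.8321 7.8946] v=[0.5587 0.1484 -0.4453]
Step 5: x=[2.9670 6.4300 8.1564] v=[2.0157 -0.8043 0.5235]
Step 6: x=[4.0989 5.8108 8.7366] v=[2.2637 -1.2385 1.1603]
Step 7: x=[4.6340 5.3433 9.3353] v=[1.0702 -0.9350 1.1974]
Max displacement = 1.6340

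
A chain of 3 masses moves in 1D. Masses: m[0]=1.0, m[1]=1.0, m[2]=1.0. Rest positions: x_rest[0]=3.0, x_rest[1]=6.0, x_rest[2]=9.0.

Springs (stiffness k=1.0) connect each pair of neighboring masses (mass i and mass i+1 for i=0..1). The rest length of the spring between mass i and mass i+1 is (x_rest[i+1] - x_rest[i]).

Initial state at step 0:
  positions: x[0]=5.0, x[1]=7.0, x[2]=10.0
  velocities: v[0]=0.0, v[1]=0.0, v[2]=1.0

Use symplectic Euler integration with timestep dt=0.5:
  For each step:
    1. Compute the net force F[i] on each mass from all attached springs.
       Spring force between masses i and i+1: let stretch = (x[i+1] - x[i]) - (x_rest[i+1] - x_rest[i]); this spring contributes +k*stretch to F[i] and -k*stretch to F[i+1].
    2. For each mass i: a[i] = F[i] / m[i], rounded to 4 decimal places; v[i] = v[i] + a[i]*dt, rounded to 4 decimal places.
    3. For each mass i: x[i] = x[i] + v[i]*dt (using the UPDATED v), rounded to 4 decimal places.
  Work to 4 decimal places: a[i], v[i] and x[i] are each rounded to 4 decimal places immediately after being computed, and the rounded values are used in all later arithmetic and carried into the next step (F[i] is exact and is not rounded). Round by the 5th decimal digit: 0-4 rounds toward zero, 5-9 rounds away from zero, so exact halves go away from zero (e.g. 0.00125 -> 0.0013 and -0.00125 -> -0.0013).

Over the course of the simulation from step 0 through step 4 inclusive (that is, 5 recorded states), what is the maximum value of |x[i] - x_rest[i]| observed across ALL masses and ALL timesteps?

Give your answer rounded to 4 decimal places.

Step 0: x=[5.0000 7.0000 10.0000] v=[0.0000 0.0000 1.0000]
Step 1: x=[4.7500 7.2500 10.5000] v=[-0.5000 0.5000 1.0000]
Step 2: x=[4.3750 7.6875 10.9375] v=[-0.7500 0.8750 0.8750]
Step 3: x=[4.0781 8.1094 11.3125] v=[-0.5938 0.8438 0.7500]
Step 4: x=[4.0390 8.3243 11.6368] v=[-0.0782 0.4297 0.6485]
Max displacement = 2.6368

Answer: 2.6368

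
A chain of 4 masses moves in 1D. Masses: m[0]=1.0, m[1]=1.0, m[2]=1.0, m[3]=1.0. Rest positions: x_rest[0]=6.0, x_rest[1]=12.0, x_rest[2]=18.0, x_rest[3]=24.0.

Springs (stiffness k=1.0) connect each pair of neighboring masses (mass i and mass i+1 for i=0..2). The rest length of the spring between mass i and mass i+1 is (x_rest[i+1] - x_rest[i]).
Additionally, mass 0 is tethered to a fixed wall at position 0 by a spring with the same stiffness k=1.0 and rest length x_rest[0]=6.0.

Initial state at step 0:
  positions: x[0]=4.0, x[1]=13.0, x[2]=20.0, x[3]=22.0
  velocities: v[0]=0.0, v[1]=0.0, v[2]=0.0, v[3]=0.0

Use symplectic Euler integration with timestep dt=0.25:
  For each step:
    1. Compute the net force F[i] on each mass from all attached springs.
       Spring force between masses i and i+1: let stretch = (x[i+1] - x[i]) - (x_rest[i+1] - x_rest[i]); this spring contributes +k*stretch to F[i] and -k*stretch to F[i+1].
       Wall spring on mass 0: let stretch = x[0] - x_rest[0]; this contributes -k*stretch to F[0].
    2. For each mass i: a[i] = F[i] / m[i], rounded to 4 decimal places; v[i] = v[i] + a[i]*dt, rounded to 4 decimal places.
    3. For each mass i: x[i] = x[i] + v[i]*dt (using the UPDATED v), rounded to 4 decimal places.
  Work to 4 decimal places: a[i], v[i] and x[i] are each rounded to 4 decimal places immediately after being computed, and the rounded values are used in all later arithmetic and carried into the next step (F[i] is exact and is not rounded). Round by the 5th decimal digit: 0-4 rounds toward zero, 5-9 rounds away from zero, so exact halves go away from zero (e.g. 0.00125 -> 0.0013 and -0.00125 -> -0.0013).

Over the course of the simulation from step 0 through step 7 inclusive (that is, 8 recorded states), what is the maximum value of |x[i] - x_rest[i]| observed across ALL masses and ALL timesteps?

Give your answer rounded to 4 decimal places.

Answer: 2.1625

Derivation:
Step 0: x=[4.0000 13.0000 20.0000 22.0000] v=[0.0000 0.0000 0.0000 0.0000]
Step 1: x=[4.3125 12.8750 19.6875 22.2500] v=[1.2500 -0.5000 -1.2500 1.0000]
Step 2: x=[4.8906 12.6406 19.1094 22.7149] v=[2.3125 -0.9375 -2.3125 1.8594]
Step 3: x=[5.6475 12.3262 18.3523 23.3294] v=[3.0274 -1.2578 -3.0283 2.4580]
Step 4: x=[6.4688 11.9710 17.5297 24.0078] v=[3.2852 -1.4210 -3.2906 2.7137]
Step 5: x=[7.2297 11.6193 16.7645 24.6564] v=[3.0436 -1.4069 -3.0608 2.5942]
Step 6: x=[7.8131 11.3148 16.1710 25.1867] v=[2.3336 -1.2180 -2.3741 2.1212]
Step 7: x=[8.1271 11.0950 15.8375 25.5285] v=[1.2558 -0.8794 -1.3342 1.3673]
Max displacement = 2.1625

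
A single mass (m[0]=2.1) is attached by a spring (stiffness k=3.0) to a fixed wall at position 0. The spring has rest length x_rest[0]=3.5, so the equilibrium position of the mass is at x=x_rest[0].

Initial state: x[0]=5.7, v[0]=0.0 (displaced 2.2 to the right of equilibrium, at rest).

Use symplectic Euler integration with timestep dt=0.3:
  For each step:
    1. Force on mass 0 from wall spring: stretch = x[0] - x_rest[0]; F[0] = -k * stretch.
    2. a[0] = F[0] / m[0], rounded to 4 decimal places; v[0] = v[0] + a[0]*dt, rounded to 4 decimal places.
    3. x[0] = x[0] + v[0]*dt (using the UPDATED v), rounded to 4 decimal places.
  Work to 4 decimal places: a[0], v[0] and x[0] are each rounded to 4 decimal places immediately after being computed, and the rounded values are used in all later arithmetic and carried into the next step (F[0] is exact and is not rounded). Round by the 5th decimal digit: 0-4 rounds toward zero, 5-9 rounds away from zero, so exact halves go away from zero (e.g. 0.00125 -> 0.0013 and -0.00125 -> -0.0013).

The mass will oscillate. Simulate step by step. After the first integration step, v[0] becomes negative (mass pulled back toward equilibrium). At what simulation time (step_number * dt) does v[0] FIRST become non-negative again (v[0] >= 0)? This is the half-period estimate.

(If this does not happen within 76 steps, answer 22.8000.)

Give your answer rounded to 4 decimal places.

Answer: 2.7000

Derivation:
Step 0: x=[5.7000] v=[0.0000]
Step 1: x=[5.4171] v=[-0.9429]
Step 2: x=[4.8878] v=[-1.7645]
Step 3: x=[4.1800] v=[-2.3593]
Step 4: x=[3.3848] v=[-2.6507]
Step 5: x=[2.6044] v=[-2.6013]
Step 6: x=[1.9392] v=[-2.2175]
Step 7: x=[1.4746] v=[-1.5486]
Step 8: x=[1.2704] v=[-0.6806]
Step 9: x=[1.3529] v=[0.2749]
First v>=0 after going negative at step 9, time=2.7000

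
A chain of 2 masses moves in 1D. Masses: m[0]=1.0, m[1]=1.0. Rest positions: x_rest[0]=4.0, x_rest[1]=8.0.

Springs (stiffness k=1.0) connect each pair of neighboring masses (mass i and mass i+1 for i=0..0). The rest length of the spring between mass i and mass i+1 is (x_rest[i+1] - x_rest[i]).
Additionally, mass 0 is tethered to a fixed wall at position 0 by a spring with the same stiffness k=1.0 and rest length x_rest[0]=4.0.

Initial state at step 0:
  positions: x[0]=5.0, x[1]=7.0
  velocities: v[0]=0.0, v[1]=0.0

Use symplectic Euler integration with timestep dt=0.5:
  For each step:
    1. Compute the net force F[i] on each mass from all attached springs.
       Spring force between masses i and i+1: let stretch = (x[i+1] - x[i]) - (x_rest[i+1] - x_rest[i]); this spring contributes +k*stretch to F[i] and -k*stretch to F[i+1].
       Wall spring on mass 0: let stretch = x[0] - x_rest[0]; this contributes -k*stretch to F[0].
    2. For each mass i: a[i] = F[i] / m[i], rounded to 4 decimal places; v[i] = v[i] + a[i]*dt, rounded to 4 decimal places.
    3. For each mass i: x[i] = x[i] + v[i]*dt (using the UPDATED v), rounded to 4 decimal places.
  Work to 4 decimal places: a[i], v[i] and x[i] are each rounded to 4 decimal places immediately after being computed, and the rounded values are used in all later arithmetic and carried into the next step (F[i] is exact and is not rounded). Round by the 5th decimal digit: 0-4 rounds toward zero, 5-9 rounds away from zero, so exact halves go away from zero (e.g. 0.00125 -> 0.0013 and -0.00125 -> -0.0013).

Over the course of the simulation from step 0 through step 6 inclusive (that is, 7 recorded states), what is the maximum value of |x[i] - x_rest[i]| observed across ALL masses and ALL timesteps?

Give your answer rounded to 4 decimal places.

Answer: 1.3281

Derivation:
Step 0: x=[5.0000 7.0000] v=[0.0000 0.0000]
Step 1: x=[4.2500 7.5000] v=[-1.5000 1.0000]
Step 2: x=[3.2500 8.1875] v=[-2.0000 1.3750]
Step 3: x=[2.6719 8.6407] v=[-1.1563 0.9063]
Step 4: x=[2.9180 8.6017] v=[0.4922 -0.0781]
Step 5: x=[3.8556 8.1417] v=[1.8751 -0.9200]
Step 6: x=[4.9008 7.6102] v=[2.0904 -1.0631]
Max displacement = 1.3281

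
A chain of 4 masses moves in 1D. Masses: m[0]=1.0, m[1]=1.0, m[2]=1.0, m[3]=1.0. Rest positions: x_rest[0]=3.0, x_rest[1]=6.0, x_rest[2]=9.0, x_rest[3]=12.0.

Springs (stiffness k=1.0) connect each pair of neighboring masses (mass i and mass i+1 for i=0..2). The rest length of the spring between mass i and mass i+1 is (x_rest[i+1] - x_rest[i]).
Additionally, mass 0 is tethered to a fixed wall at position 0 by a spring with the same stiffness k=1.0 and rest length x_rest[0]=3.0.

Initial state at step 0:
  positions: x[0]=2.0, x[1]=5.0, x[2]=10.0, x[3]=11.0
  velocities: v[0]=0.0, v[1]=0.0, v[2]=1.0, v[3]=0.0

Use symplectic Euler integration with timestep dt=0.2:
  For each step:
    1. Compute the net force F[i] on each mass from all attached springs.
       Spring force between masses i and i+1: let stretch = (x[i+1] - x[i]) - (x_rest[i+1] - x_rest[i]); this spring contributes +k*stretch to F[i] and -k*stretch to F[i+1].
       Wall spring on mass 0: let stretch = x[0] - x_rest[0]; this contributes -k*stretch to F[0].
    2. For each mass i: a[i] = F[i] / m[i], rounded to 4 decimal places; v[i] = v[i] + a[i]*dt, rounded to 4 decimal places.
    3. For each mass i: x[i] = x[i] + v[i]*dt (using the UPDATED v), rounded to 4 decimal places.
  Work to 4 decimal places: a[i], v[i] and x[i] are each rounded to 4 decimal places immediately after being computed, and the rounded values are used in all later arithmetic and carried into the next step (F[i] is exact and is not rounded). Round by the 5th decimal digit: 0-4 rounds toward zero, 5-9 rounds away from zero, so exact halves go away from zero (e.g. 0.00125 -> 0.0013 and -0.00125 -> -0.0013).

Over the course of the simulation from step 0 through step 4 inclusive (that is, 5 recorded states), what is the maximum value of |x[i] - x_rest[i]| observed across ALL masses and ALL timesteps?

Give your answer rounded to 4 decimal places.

Answer: 1.0400

Derivation:
Step 0: x=[2.0000 5.0000 10.0000 11.0000] v=[0.0000 0.0000 1.0000 0.0000]
Step 1: x=[2.0400 5.0800 10.0400 11.0800] v=[0.2000 0.4000 0.2000 0.4000]
Step 2: x=[2.1200 5.2368 9.9232 11.2384] v=[0.4000 0.7840 -0.5840 0.7920]
Step 3: x=[2.2399 5.4564 9.6716 11.4642] v=[0.5994 1.0979 -1.2582 1.1290]
Step 4: x=[2.3988 5.7159 9.3231 11.7383] v=[0.7947 1.2976 -1.7427 1.3705]
Max displacement = 1.0400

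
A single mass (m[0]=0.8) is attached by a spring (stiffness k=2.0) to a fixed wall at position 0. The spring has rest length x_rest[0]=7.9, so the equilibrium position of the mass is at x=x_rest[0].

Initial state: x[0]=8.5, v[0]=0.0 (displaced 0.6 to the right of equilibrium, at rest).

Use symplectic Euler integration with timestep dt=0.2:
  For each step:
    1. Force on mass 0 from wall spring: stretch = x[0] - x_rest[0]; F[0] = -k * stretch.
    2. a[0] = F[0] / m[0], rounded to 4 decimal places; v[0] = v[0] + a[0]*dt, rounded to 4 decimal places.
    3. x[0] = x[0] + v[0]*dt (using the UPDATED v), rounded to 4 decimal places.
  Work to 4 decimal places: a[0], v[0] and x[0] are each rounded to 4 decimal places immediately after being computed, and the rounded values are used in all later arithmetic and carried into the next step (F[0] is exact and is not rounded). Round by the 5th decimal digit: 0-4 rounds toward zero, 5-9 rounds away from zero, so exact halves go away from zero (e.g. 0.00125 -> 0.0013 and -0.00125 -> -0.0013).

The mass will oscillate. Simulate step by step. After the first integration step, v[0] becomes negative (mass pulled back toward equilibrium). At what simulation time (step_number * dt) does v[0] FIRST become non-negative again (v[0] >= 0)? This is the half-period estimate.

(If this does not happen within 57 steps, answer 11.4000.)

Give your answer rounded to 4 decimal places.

Step 0: x=[8.5000] v=[0.0000]
Step 1: x=[8.4400] v=[-0.3000]
Step 2: x=[8.3260] v=[-0.5700]
Step 3: x=[8.1694] v=[-0.7830]
Step 4: x=[7.9859] v=[-0.9177]
Step 5: x=[7.7938] v=[-0.9607]
Step 6: x=[7.6123] v=[-0.9076]
Step 7: x=[7.4596] v=[-0.7637]
Step 8: x=[7.3509] v=[-0.5435]
Step 9: x=[7.2971] v=[-0.2689]
Step 10: x=[7.3036] v=[0.0326]
First v>=0 after going negative at step 10, time=2.0000

Answer: 2.0000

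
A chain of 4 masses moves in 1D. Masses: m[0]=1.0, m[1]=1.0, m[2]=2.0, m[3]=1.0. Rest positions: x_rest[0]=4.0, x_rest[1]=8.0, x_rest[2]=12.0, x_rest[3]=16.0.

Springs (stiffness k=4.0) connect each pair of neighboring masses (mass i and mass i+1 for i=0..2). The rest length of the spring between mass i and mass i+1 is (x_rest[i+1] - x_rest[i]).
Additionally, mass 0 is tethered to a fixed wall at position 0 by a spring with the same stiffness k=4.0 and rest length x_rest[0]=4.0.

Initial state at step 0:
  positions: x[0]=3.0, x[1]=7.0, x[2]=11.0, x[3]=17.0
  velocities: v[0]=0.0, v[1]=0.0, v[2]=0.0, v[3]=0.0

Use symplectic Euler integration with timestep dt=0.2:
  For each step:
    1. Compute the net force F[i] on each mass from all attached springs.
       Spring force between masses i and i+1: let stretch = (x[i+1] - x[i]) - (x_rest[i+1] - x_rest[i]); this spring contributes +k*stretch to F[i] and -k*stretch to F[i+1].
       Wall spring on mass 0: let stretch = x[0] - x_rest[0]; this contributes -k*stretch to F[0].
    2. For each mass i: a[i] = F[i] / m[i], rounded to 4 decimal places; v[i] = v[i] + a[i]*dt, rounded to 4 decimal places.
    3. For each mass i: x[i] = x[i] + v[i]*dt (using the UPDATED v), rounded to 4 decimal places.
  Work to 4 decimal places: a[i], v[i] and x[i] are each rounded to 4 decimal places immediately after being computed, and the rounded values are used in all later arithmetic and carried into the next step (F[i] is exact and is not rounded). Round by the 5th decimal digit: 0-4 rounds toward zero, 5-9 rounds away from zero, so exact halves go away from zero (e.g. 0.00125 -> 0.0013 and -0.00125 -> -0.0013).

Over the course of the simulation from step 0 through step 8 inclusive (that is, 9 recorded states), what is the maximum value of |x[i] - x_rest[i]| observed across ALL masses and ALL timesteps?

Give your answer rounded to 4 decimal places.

Step 0: x=[3.0000 7.0000 11.0000 17.0000] v=[0.0000 0.0000 0.0000 0.0000]
Step 1: x=[3.1600 7.0000 11.1600 16.6800] v=[0.8000 0.0000 0.8000 -1.6000]
Step 2: x=[3.4288 7.0512 11.4288 16.1168] v=[1.3440 0.2560 1.3440 -2.8160]
Step 3: x=[3.7286 7.2232 11.7224 15.4435] v=[1.4989 0.8602 1.4682 -3.3664]
Step 4: x=[3.9909 7.5560 11.9538 14.8148] v=[1.3117 1.6639 1.1570 -3.1433]
Step 5: x=[4.1851 8.0220 12.0623 14.3684] v=[0.9711 2.3301 0.5423 -2.2321]
Step 6: x=[4.3236 8.5206 12.0320 14.1930] v=[0.6925 2.4928 -0.1514 -0.8770]
Step 7: x=[4.4418 8.9095 11.8937 14.3118] v=[0.5912 1.9443 -0.6916 0.5942]
Step 8: x=[4.5642 9.0610 11.7101 14.6837] v=[0.6119 0.7575 -0.9180 1.8597]
Max displacement = 1.8070

Answer: 1.8070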